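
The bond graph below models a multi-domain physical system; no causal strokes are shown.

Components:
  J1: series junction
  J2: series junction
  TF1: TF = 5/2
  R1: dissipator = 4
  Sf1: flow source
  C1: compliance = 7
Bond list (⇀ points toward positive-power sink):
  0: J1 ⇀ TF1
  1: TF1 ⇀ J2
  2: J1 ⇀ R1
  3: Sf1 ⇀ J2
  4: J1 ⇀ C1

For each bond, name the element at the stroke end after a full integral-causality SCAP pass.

bond 0 →TF1
bond 1 →J2
bond 2 →J1
bond 3 →Sf1
bond 4 →J1

b3 stroke→Sf1  (Sf1 (Sf) sets flow on bond)
b1 stroke→J2  (common-f at J2 fixed by 3)
b0 stroke→TF1  (TF1: transformer flips bond 1)
b2 stroke→J1  (common-f at J1 fixed by 0)
b4 stroke→J1  (J1 flow already set via bond 0)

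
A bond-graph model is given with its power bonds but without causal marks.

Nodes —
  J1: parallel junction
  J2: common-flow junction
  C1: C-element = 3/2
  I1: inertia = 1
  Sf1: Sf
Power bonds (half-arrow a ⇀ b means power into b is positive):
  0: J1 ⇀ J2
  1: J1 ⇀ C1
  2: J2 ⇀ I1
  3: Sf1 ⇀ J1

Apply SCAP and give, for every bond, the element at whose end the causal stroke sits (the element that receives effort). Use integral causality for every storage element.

β3 |Sf1  (Sf1 (Sf) sets flow on bond)
β1 |J1  (C1: C, integral causality)
β0 |J2  (J1 effort already set via bond 1)
β2 |I1  (only one flow-in slot at J2)

#0 stroke→J2
#1 stroke→J1
#2 stroke→I1
#3 stroke→Sf1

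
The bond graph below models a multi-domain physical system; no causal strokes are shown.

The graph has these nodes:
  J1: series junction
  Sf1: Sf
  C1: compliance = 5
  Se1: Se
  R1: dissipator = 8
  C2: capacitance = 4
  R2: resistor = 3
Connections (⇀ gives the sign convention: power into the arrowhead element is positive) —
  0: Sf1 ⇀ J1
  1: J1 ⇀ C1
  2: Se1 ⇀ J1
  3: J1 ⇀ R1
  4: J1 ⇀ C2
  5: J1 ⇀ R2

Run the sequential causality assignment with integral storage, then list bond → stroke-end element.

β0 |Sf1
β1 |J1
β2 |J1
β3 |J1
β4 |J1
β5 |J1

#0 stroke at Sf1  (source Sf1 imposes f)
#2 stroke at J1  (Se1 fixes effort; stroke away)
#1 stroke at J1  (1-jn J1 has f-setter on 0)
#3 stroke at J1  (J1: bond 0 brought flow, rest push out)
#4 stroke at J1  (J1: bond 0 brought flow, rest push out)
#5 stroke at J1  (common-f at J1 fixed by 0)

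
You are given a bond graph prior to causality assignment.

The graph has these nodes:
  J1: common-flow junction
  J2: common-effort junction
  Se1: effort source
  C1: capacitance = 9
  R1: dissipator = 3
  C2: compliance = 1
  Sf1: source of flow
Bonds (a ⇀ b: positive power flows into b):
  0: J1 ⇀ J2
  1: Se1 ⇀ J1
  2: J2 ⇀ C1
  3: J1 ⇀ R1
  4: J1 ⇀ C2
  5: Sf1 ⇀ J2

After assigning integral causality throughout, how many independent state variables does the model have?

β1 stroke at J1  (Se1 (Se) sets effort on bond)
β5 stroke at Sf1  (Sf1 fixes flow; stroke at Sf1)
β2 stroke at J2  (prefer integral on C1)
β0 stroke at J1  (J2 effort already set via bond 2)
β4 stroke at J1  (prefer integral on C2)
β3 stroke at R1  (only one flow-in slot at J1)

2  (C1, C2 all integral)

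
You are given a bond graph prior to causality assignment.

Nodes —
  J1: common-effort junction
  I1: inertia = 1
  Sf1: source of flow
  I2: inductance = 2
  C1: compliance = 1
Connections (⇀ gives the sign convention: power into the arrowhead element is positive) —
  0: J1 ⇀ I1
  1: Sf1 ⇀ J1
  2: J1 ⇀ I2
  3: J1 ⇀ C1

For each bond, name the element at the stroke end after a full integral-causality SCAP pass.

#0 |I1
#1 |Sf1
#2 |I2
#3 |J1

#1 →Sf1  (source Sf1 imposes f)
#0 →I1  (I1: I, integral causality)
#2 →I2  (I2 outputs flow p/I2)
#3 →J1  (only one effort-in slot at J1)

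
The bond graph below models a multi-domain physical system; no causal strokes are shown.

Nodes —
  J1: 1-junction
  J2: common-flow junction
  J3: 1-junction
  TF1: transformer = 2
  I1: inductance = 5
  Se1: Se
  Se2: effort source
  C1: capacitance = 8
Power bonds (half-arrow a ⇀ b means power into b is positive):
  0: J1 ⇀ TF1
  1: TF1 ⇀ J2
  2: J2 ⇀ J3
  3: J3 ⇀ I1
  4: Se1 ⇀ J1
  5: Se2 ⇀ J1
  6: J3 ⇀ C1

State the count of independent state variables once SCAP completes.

β4 stroke at J1  (Se1: effort source, stroke at far end)
β5 stroke at J1  (Se2 (Se) sets effort on bond)
β0 stroke at TF1  (closing 1-jn rule on J1)
β1 stroke at J2  (TF1 one-in-one-out from 0)
β2 stroke at J3  (closing 1-jn rule on J2)
β3 stroke at I1  (I1 outputs flow p/I1)
β6 stroke at J3  (J3 flow already set via bond 3)

2  (C1, I1 all integral)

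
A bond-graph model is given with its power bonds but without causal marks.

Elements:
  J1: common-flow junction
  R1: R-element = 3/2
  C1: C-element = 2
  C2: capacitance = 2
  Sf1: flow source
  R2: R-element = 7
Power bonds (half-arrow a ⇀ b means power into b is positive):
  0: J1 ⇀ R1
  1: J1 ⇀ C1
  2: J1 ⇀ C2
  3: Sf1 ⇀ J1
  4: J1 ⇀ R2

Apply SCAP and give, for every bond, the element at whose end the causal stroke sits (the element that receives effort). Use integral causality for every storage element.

#0 stroke at J1
#1 stroke at J1
#2 stroke at J1
#3 stroke at Sf1
#4 stroke at J1

bond 3 stroke→Sf1  (Sf1: flow source, stroke at near end)
bond 0 stroke→J1  (common-f at J1 fixed by 3)
bond 1 stroke→J1  (1-jn J1 has f-setter on 3)
bond 2 stroke→J1  (common-f at J1 fixed by 3)
bond 4 stroke→J1  (common-f at J1 fixed by 3)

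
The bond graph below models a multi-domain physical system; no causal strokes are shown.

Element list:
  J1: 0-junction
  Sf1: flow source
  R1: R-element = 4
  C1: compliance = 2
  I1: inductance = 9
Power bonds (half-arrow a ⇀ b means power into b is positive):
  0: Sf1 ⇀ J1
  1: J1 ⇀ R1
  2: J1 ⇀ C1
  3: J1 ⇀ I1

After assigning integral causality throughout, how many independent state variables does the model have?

bond 0 stroke→Sf1  (source Sf1 imposes f)
bond 2 stroke→J1  (C1 integral (e out))
bond 1 stroke→R1  (common-e at J1 fixed by 2)
bond 3 stroke→I1  (J1: bond 2 brought effort, rest push out)

2  (C1, I1 all integral)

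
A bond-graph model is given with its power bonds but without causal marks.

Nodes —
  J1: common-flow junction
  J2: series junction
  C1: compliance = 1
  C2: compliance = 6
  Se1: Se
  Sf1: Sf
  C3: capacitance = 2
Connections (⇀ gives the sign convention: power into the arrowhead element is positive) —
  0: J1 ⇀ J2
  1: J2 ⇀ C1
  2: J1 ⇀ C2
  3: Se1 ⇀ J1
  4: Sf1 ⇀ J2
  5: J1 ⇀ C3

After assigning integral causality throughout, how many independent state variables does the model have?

3  (C1, C2, C3 all integral)

#3 →J1  (source Se1 imposes e)
#4 →Sf1  (Sf1 (Sf) sets flow on bond)
#0 →J2  (J2: bond 4 brought flow, rest push out)
#1 →J2  (J2: bond 4 brought flow, rest push out)
#2 →J1  (common-f at J1 fixed by 0)
#5 →J1  (common-f at J1 fixed by 0)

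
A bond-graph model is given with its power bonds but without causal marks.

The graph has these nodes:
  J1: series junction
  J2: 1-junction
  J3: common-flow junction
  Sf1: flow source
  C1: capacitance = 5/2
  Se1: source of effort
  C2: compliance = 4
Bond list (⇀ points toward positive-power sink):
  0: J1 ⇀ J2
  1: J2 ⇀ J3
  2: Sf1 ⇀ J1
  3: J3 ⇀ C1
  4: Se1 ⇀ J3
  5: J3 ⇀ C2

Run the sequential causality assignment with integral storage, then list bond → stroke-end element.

#2 |Sf1  (Sf1 (Sf) sets flow on bond)
#4 |J3  (Se1 (Se) sets effort on bond)
#0 |J1  (J1 flow already set via bond 2)
#1 |J2  (common-f at J2 fixed by 0)
#3 |J3  (1-jn J3 has f-setter on 1)
#5 |J3  (J3 flow already set via bond 1)

β0 stroke at J1
β1 stroke at J2
β2 stroke at Sf1
β3 stroke at J3
β4 stroke at J3
β5 stroke at J3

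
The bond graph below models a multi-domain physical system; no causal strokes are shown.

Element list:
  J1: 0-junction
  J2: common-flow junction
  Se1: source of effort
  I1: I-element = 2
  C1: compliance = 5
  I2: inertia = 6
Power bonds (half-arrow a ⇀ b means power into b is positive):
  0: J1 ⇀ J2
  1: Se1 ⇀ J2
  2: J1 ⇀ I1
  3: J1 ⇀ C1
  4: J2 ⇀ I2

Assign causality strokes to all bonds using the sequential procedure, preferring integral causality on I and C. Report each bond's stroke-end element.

bond 1 stroke→J2  (source Se1 imposes e)
bond 2 stroke→I1  (prefer integral on I1)
bond 3 stroke→J1  (prefer integral on C1)
bond 0 stroke→J2  (common-e at J1 fixed by 3)
bond 4 stroke→I2  (J2: last free bond brings flow in)

#0 stroke at J2
#1 stroke at J2
#2 stroke at I1
#3 stroke at J1
#4 stroke at I2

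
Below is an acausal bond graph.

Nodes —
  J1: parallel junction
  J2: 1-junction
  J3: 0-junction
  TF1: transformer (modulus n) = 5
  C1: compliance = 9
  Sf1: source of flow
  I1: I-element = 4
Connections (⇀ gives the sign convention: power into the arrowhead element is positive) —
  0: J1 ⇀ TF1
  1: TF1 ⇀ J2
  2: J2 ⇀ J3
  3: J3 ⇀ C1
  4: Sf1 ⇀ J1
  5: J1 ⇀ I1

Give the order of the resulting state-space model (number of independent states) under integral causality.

2  (C1, I1 all integral)

bond 4 →Sf1  (Sf1: flow source, stroke at near end)
bond 3 →J3  (prefer integral on C1)
bond 2 →J2  (0-jn J3 has e-setter on 3)
bond 1 →TF1  (J2 needs exactly one f-in)
bond 0 →J1  (TF1 one-in-one-out from 1)
bond 5 →I1  (common-e at J1 fixed by 0)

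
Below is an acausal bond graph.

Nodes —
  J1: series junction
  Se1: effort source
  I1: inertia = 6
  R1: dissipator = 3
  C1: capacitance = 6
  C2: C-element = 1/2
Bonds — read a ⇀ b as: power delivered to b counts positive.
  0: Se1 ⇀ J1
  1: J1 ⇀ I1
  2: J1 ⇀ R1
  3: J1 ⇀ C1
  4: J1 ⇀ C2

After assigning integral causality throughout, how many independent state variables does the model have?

3  (C1, C2, I1 all integral)

b0 →J1  (Se1 fixes effort; stroke away)
b1 →I1  (prefer integral on I1)
b2 →J1  (J1: bond 1 brought flow, rest push out)
b3 →J1  (J1: bond 1 brought flow, rest push out)
b4 →J1  (common-f at J1 fixed by 1)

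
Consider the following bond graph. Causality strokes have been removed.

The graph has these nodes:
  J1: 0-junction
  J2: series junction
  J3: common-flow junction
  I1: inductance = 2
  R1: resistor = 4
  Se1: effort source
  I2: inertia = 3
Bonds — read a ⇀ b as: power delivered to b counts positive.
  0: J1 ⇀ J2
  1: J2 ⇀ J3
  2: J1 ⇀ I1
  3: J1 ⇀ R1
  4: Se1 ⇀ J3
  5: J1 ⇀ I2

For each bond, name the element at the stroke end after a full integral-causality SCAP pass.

#4 |J3  (source Se1 imposes e)
#1 |J2  (only one flow-in slot at J3)
#0 |J1  (closing 1-jn rule on J2)
#2 |I1  (common-e at J1 fixed by 0)
#3 |R1  (0-jn J1 has e-setter on 0)
#5 |I2  (J1 effort already set via bond 0)

b0 |J1
b1 |J2
b2 |I1
b3 |R1
b4 |J3
b5 |I2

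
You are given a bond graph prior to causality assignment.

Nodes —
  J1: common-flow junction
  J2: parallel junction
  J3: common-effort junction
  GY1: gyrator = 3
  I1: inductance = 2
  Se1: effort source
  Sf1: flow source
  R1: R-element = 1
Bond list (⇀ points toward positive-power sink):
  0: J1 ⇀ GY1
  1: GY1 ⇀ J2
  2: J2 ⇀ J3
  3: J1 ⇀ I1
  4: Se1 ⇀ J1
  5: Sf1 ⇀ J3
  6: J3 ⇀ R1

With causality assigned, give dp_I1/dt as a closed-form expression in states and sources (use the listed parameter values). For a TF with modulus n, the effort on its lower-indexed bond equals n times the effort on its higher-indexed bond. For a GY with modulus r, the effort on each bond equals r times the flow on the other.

dp_I1/dt = E_Se1 + 3*F_Sf1 - 9*p_I1/2

b4 |J1  (Se1 (Se) sets effort on bond)
b5 |Sf1  (Sf1: flow source, stroke at near end)
b3 |I1  (prefer integral on I1)
b0 |J1  (J1: bond 3 brought flow, rest push out)
b1 |J2  (GY1: gyrator matches bond 0)
b2 |J3  (J2 effort already set via bond 1)
b6 |R1  (J3: bond 2 brought effort, rest push out)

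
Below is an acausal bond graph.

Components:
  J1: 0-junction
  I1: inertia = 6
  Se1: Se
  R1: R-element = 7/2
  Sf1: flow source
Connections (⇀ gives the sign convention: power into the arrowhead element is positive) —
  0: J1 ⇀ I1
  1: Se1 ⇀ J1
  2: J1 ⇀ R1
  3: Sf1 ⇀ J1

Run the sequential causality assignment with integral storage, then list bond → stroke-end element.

b1 →J1  (source Se1 imposes e)
b3 →Sf1  (Sf1 (Sf) sets flow on bond)
b0 →I1  (common-e at J1 fixed by 1)
b2 →R1  (common-e at J1 fixed by 1)

b0 stroke→I1
b1 stroke→J1
b2 stroke→R1
b3 stroke→Sf1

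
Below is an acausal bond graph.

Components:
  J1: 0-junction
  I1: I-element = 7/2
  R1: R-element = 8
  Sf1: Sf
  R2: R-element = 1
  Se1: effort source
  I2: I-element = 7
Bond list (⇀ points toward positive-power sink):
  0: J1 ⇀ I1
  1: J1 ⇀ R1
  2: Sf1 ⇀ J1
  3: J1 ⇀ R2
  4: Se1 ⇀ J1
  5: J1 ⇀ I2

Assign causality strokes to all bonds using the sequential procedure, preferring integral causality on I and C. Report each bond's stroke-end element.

bond 0 |I1
bond 1 |R1
bond 2 |Sf1
bond 3 |R2
bond 4 |J1
bond 5 |I2

β2 stroke→Sf1  (Sf1 fixes flow; stroke at Sf1)
β4 stroke→J1  (Se1 (Se) sets effort on bond)
β0 stroke→I1  (0-jn J1 has e-setter on 4)
β1 stroke→R1  (0-jn J1 has e-setter on 4)
β3 stroke→R2  (J1 effort already set via bond 4)
β5 stroke→I2  (common-e at J1 fixed by 4)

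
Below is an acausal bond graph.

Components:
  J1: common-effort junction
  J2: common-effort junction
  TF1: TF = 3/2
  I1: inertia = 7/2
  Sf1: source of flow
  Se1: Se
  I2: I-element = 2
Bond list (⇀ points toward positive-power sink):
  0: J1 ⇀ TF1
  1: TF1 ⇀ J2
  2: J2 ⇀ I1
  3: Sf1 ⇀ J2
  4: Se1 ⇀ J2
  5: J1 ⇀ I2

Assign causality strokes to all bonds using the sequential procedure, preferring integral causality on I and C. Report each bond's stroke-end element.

β3 |Sf1  (Sf1 (Sf) sets flow on bond)
β4 |J2  (source Se1 imposes e)
β1 |TF1  (J2: bond 4 brought effort, rest push out)
β2 |I1  (J2: bond 4 brought effort, rest push out)
β0 |J1  (TF1: transformer flips bond 1)
β5 |I2  (common-e at J1 fixed by 0)

#0 stroke at J1
#1 stroke at TF1
#2 stroke at I1
#3 stroke at Sf1
#4 stroke at J2
#5 stroke at I2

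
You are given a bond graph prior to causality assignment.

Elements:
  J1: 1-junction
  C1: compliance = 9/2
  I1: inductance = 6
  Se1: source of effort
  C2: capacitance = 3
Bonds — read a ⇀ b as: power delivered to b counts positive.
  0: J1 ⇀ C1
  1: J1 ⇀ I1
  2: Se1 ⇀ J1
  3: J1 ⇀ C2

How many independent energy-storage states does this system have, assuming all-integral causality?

3  (C1, C2, I1 all integral)

b2 stroke→J1  (source Se1 imposes e)
b0 stroke→J1  (C1 outputs effort q/C1)
b1 stroke→I1  (I1 outputs flow p/I1)
b3 stroke→J1  (1-jn J1 has f-setter on 1)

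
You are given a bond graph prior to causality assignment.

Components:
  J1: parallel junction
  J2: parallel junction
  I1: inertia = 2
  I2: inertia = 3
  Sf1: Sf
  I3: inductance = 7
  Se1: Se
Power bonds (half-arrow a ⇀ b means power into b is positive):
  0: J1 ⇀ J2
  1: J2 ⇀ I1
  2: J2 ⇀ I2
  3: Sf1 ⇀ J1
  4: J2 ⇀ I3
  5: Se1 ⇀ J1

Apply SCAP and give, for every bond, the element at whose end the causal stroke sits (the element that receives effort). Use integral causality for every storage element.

#0 |J2
#1 |I1
#2 |I2
#3 |Sf1
#4 |I3
#5 |J1

β3 stroke→Sf1  (source Sf1 imposes f)
β5 stroke→J1  (Se1 fixes effort; stroke away)
β0 stroke→J2  (J1: bond 5 brought effort, rest push out)
β1 stroke→I1  (common-e at J2 fixed by 0)
β2 stroke→I2  (J2: bond 0 brought effort, rest push out)
β4 stroke→I3  (0-jn J2 has e-setter on 0)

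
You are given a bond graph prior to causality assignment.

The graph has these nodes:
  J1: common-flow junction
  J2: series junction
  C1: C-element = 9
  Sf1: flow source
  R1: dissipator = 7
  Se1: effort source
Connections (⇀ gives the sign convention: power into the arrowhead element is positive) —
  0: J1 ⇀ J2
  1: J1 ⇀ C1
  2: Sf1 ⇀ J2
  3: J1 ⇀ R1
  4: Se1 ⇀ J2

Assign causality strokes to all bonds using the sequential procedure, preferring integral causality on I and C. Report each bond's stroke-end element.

#0 |J2
#1 |J1
#2 |Sf1
#3 |J1
#4 |J2

bond 2 stroke at Sf1  (Sf1: flow source, stroke at near end)
bond 4 stroke at J2  (Se1 (Se) sets effort on bond)
bond 0 stroke at J2  (common-f at J2 fixed by 2)
bond 1 stroke at J1  (J1: bond 0 brought flow, rest push out)
bond 3 stroke at J1  (J1 flow already set via bond 0)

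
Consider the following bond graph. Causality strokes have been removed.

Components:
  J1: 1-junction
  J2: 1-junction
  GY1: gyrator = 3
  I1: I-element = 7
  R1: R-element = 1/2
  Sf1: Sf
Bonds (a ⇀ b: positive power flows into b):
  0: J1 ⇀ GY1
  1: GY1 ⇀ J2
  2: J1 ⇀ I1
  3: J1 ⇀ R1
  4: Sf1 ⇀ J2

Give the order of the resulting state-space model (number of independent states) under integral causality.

#4 stroke at Sf1  (Sf1: flow source, stroke at near end)
#1 stroke at J2  (J2 flow already set via bond 4)
#0 stroke at J1  (GY1 both-in/both-out from 1)
#2 stroke at I1  (I1 outputs flow p/I1)
#3 stroke at J1  (1-jn J1 has f-setter on 2)

1  (I1 all integral)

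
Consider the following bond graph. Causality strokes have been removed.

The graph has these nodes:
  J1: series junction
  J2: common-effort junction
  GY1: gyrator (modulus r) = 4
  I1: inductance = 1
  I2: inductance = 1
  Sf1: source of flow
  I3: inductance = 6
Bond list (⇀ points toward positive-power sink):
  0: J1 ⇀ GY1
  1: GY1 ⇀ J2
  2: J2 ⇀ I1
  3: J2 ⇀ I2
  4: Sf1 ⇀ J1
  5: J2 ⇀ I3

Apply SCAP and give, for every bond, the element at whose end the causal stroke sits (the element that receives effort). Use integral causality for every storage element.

β0 stroke→J1
β1 stroke→J2
β2 stroke→I1
β3 stroke→I2
β4 stroke→Sf1
β5 stroke→I3

b4 |Sf1  (source Sf1 imposes f)
b0 |J1  (J1: bond 4 brought flow, rest push out)
b1 |J2  (GY1: gyrator matches bond 0)
b2 |I1  (common-e at J2 fixed by 1)
b3 |I2  (common-e at J2 fixed by 1)
b5 |I3  (J2: bond 1 brought effort, rest push out)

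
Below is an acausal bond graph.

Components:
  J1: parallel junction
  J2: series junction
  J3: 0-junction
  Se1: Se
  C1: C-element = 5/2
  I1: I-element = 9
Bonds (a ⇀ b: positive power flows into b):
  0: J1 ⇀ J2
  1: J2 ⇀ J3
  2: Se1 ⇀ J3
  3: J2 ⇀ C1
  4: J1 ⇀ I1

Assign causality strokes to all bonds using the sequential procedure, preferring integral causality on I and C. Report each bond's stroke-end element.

β0 stroke at J1
β1 stroke at J2
β2 stroke at J3
β3 stroke at J2
β4 stroke at I1

b2 |J3  (Se1: effort source, stroke at far end)
b1 |J2  (J3: bond 2 brought effort, rest push out)
b3 |J2  (prefer integral on C1)
b0 |J1  (J2: last free bond brings flow in)
b4 |I1  (J1 effort already set via bond 0)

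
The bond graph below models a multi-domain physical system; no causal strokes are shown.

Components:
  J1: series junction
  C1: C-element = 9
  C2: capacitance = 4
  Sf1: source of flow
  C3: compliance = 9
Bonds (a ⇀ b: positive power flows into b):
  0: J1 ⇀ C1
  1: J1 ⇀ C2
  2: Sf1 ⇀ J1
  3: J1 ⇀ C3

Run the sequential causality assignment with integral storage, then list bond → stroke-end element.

β0 stroke at J1
β1 stroke at J1
β2 stroke at Sf1
β3 stroke at J1

β2 stroke at Sf1  (Sf1 (Sf) sets flow on bond)
β0 stroke at J1  (J1 flow already set via bond 2)
β1 stroke at J1  (J1 flow already set via bond 2)
β3 stroke at J1  (J1 flow already set via bond 2)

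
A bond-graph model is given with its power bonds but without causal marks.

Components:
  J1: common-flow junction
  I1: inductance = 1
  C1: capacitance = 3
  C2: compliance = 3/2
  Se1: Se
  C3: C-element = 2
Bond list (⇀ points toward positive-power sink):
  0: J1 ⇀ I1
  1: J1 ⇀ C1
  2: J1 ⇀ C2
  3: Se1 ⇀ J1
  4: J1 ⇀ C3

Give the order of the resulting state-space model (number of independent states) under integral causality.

bond 3 stroke→J1  (Se1 (Se) sets effort on bond)
bond 0 stroke→I1  (I1 outputs flow p/I1)
bond 1 stroke→J1  (J1: bond 0 brought flow, rest push out)
bond 2 stroke→J1  (common-f at J1 fixed by 0)
bond 4 stroke→J1  (J1: bond 0 brought flow, rest push out)

4  (C1, C2, C3, I1 all integral)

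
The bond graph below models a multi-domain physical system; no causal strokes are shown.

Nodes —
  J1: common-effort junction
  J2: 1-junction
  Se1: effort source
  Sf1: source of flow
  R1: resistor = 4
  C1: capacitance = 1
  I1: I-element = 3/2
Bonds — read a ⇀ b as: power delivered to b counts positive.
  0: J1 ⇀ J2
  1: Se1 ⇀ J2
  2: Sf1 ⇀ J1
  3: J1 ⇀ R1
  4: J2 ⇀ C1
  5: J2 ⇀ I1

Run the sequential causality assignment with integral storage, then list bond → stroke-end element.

b0 stroke→J2
b1 stroke→J2
b2 stroke→Sf1
b3 stroke→J1
b4 stroke→J2
b5 stroke→I1

β1 →J2  (Se1 fixes effort; stroke away)
β2 →Sf1  (Sf1: flow source, stroke at near end)
β4 →J2  (C1 integral (e out))
β5 →I1  (prefer integral on I1)
β0 →J2  (J2: bond 5 brought flow, rest push out)
β3 →J1  (only one effort-in slot at J1)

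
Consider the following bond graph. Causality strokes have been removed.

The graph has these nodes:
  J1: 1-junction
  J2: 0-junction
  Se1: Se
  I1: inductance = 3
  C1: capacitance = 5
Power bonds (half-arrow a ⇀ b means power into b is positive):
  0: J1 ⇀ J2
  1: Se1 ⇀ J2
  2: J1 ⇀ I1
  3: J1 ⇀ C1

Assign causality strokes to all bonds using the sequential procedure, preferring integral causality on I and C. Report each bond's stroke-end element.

bond 0 stroke→J1
bond 1 stroke→J2
bond 2 stroke→I1
bond 3 stroke→J1

b1 stroke at J2  (source Se1 imposes e)
b0 stroke at J1  (0-jn J2 has e-setter on 1)
b2 stroke at I1  (prefer integral on I1)
b3 stroke at J1  (common-f at J1 fixed by 2)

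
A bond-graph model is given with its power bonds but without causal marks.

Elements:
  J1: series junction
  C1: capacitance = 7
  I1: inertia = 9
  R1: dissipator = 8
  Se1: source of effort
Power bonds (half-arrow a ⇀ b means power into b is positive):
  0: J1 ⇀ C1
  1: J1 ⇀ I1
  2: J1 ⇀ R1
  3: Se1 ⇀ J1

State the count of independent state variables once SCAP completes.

2  (C1, I1 all integral)

bond 3 stroke→J1  (source Se1 imposes e)
bond 0 stroke→J1  (C1 outputs effort q/C1)
bond 1 stroke→I1  (I1 outputs flow p/I1)
bond 2 stroke→J1  (1-jn J1 has f-setter on 1)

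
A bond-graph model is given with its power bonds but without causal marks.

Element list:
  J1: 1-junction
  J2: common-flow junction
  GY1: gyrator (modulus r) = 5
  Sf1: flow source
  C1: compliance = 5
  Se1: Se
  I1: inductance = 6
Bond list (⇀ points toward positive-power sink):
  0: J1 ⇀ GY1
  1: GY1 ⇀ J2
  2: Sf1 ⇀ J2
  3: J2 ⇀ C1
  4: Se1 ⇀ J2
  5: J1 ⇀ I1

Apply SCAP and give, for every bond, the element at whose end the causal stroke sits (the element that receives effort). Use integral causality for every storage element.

#2 →Sf1  (Sf1: flow source, stroke at near end)
#4 →J2  (Se1 (Se) sets effort on bond)
#1 →J2  (J2 flow already set via bond 2)
#3 →J2  (1-jn J2 has f-setter on 2)
#0 →J1  (GY GY1: same side as bond 1)
#5 →I1  (J1 needs exactly one f-in)

bond 0 stroke at J1
bond 1 stroke at J2
bond 2 stroke at Sf1
bond 3 stroke at J2
bond 4 stroke at J2
bond 5 stroke at I1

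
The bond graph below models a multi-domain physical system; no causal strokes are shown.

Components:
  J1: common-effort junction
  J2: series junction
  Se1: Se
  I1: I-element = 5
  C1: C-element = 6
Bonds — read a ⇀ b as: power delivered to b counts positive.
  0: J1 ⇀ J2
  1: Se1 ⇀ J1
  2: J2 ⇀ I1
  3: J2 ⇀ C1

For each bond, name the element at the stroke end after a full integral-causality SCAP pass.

#0 stroke→J2
#1 stroke→J1
#2 stroke→I1
#3 stroke→J2

bond 1 |J1  (Se1 fixes effort; stroke away)
bond 0 |J2  (J1: bond 1 brought effort, rest push out)
bond 2 |I1  (I1 integral (f out))
bond 3 |J2  (1-jn J2 has f-setter on 2)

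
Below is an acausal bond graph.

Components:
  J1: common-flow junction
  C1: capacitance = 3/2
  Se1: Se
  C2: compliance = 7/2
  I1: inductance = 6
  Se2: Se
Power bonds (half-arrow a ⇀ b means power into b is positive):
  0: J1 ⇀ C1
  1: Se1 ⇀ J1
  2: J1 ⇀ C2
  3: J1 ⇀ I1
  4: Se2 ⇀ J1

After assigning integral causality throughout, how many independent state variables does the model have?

3  (C1, C2, I1 all integral)

#1 |J1  (Se1: effort source, stroke at far end)
#4 |J1  (Se2: effort source, stroke at far end)
#0 |J1  (prefer integral on C1)
#2 |J1  (C2: C, integral causality)
#3 |I1  (only one flow-in slot at J1)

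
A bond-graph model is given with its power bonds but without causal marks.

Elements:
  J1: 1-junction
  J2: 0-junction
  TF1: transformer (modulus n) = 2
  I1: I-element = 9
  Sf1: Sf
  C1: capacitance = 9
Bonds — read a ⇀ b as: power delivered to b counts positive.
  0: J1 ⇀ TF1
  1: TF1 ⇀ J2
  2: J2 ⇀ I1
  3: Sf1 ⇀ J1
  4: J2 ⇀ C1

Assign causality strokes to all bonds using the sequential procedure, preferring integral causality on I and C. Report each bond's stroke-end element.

b3 |Sf1  (Sf1 (Sf) sets flow on bond)
b0 |J1  (J1 flow already set via bond 3)
b1 |TF1  (TF1 one-in-one-out from 0)
b2 |I1  (prefer integral on I1)
b4 |J2  (only one effort-in slot at J2)

b0 stroke→J1
b1 stroke→TF1
b2 stroke→I1
b3 stroke→Sf1
b4 stroke→J2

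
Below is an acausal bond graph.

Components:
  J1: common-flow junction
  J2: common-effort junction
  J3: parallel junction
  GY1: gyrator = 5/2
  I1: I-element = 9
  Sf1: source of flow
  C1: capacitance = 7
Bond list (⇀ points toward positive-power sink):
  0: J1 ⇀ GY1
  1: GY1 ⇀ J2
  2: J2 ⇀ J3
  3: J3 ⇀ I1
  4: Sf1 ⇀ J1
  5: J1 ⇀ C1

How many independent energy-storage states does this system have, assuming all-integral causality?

2  (C1, I1 all integral)

#4 →Sf1  (Sf1: flow source, stroke at near end)
#0 →J1  (J1 flow already set via bond 4)
#5 →J1  (1-jn J1 has f-setter on 4)
#1 →J2  (through GY1, causality inverts; strokes same side of GY1)
#2 →J3  (J2 effort already set via bond 1)
#3 →I1  (J3 effort already set via bond 2)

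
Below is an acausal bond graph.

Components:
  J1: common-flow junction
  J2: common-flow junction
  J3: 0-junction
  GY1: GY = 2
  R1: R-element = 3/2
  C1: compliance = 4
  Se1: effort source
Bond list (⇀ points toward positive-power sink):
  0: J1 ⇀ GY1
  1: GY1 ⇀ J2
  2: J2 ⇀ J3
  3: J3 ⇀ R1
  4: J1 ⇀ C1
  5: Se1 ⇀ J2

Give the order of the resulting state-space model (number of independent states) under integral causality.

#5 stroke at J2  (Se1 (Se) sets effort on bond)
#4 stroke at J1  (C1 outputs effort q/C1)
#0 stroke at GY1  (closing 1-jn rule on J1)
#1 stroke at GY1  (GY GY1: same side as bond 0)
#2 stroke at J2  (common-f at J2 fixed by 1)
#3 stroke at J3  (only one effort-in slot at J3)

1  (C1 all integral)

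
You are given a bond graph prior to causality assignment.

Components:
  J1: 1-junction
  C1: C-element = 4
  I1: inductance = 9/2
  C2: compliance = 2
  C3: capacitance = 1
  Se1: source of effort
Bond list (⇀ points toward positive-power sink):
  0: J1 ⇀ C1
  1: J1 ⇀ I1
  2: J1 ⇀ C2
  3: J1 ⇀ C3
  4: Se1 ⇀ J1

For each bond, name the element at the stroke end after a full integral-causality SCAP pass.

#0 stroke at J1
#1 stroke at I1
#2 stroke at J1
#3 stroke at J1
#4 stroke at J1

b4 stroke at J1  (Se1 (Se) sets effort on bond)
b0 stroke at J1  (C1 integral (e out))
b1 stroke at I1  (I1: I, integral causality)
b2 stroke at J1  (J1 flow already set via bond 1)
b3 stroke at J1  (J1: bond 1 brought flow, rest push out)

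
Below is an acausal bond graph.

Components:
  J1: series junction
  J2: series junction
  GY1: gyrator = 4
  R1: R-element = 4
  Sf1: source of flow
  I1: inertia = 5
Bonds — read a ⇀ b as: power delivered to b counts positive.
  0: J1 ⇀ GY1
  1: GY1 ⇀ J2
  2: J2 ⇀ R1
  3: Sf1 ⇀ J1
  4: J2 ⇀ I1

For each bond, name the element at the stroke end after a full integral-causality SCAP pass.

bond 0 →J1
bond 1 →J2
bond 2 →J2
bond 3 →Sf1
bond 4 →I1

b3 stroke at Sf1  (Sf1 fixes flow; stroke at Sf1)
b0 stroke at J1  (1-jn J1 has f-setter on 3)
b1 stroke at J2  (GY GY1: same side as bond 0)
b4 stroke at I1  (I1 outputs flow p/I1)
b2 stroke at J2  (J2 flow already set via bond 4)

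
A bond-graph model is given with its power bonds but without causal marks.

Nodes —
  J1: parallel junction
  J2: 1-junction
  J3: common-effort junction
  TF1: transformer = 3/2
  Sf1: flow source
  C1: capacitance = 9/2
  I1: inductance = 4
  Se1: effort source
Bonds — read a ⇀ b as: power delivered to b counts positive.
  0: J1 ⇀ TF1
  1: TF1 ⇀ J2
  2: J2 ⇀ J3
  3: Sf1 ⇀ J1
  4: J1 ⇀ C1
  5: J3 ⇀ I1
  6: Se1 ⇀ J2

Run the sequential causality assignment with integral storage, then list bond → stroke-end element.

bond 0 |TF1
bond 1 |J2
bond 2 |J3
bond 3 |Sf1
bond 4 |J1
bond 5 |I1
bond 6 |J2

#3 stroke→Sf1  (Sf1 (Sf) sets flow on bond)
#6 stroke→J2  (Se1: effort source, stroke at far end)
#4 stroke→J1  (C1: C, integral causality)
#0 stroke→TF1  (common-e at J1 fixed by 4)
#1 stroke→J2  (TF1 one-in-one-out from 0)
#2 stroke→J3  (closing 1-jn rule on J2)
#5 stroke→I1  (J3: bond 2 brought effort, rest push out)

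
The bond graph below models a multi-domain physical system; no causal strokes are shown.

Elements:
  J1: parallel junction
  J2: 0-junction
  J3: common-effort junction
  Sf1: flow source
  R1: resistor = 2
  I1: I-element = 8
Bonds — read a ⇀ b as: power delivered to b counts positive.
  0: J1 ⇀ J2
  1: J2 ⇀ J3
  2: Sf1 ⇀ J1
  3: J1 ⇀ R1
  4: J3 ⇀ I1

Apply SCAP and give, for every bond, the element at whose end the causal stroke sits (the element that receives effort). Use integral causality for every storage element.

β2 →Sf1  (Sf1 fixes flow; stroke at Sf1)
β4 →I1  (I1 integral (f out))
β1 →J3  (closing 0-jn rule on J3)
β0 →J2  (J2: last free bond brings effort in)
β3 →J1  (J1 needs exactly one e-in)

b0 |J2
b1 |J3
b2 |Sf1
b3 |J1
b4 |I1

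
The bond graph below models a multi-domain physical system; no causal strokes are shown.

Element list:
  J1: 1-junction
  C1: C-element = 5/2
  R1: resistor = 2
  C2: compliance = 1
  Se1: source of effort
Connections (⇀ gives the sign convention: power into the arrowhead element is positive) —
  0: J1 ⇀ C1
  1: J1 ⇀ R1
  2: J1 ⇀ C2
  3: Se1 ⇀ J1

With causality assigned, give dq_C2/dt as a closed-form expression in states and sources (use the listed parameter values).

dq_C2/dt = E_Se1/2 - q_C1/5 - q_C2/2

#3 stroke→J1  (Se1 fixes effort; stroke away)
#0 stroke→J1  (C1: C, integral causality)
#2 stroke→J1  (C2 integral (e out))
#1 stroke→R1  (only one flow-in slot at J1)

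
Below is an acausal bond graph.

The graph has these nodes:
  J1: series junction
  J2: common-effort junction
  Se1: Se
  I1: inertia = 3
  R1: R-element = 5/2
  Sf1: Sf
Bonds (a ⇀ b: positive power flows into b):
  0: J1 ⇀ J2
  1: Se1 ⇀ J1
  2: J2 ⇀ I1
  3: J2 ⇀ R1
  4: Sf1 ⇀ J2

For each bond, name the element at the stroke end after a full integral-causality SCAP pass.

#1 stroke→J1  (Se1 fixes effort; stroke away)
#4 stroke→Sf1  (Sf1 (Sf) sets flow on bond)
#0 stroke→J2  (J1: last free bond brings flow in)
#2 stroke→I1  (J2: bond 0 brought effort, rest push out)
#3 stroke→R1  (0-jn J2 has e-setter on 0)

bond 0 stroke→J2
bond 1 stroke→J1
bond 2 stroke→I1
bond 3 stroke→R1
bond 4 stroke→Sf1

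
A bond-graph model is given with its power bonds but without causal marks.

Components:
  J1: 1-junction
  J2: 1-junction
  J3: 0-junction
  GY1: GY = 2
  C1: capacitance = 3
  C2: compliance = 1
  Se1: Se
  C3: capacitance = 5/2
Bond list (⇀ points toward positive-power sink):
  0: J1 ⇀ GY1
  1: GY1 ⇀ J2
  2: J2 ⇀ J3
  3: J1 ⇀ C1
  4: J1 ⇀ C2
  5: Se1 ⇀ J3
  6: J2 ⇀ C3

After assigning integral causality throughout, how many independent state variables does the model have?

3  (C1, C2, C3 all integral)

β5 stroke→J3  (source Se1 imposes e)
β2 stroke→J2  (J3: bond 5 brought effort, rest push out)
β3 stroke→J1  (C1 outputs effort q/C1)
β4 stroke→J1  (C2 integral (e out))
β0 stroke→GY1  (J1 needs exactly one f-in)
β1 stroke→GY1  (GY1 both-in/both-out from 0)
β6 stroke→J2  (J2: bond 1 brought flow, rest push out)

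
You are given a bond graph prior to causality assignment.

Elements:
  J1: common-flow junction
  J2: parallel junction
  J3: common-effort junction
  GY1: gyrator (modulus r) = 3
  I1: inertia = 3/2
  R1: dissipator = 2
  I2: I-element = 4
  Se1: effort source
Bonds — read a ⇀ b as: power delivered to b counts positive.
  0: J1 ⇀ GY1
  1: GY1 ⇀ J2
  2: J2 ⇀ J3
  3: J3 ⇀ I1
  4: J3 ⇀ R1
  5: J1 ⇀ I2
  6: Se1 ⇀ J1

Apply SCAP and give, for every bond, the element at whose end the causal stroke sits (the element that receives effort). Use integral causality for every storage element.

β6 stroke→J1  (source Se1 imposes e)
β3 stroke→I1  (prefer integral on I1)
β5 stroke→I2  (I2 integral (f out))
β0 stroke→J1  (common-f at J1 fixed by 5)
β1 stroke→J2  (GY GY1: same side as bond 0)
β2 stroke→J3  (0-jn J2 has e-setter on 1)
β4 stroke→R1  (0-jn J3 has e-setter on 2)

b0 |J1
b1 |J2
b2 |J3
b3 |I1
b4 |R1
b5 |I2
b6 |J1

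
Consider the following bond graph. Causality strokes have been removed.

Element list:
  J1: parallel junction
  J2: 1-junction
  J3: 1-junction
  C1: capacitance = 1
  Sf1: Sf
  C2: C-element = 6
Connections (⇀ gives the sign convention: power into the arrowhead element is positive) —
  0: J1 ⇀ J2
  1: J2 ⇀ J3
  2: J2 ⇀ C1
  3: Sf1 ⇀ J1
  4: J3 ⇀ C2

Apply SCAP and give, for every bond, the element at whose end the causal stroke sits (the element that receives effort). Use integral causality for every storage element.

β3 stroke→Sf1  (Sf1 (Sf) sets flow on bond)
β0 stroke→J1  (J1: last free bond brings effort in)
β1 stroke→J2  (common-f at J2 fixed by 0)
β2 stroke→J2  (common-f at J2 fixed by 0)
β4 stroke→J3  (J3: bond 1 brought flow, rest push out)

#0 |J1
#1 |J2
#2 |J2
#3 |Sf1
#4 |J3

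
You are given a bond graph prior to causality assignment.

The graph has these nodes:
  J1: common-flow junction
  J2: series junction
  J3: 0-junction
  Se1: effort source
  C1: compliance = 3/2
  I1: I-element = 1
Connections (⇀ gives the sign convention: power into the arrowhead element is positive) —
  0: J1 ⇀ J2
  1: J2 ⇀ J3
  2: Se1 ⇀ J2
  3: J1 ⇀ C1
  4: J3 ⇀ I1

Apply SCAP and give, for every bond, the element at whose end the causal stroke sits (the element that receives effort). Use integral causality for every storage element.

b0 stroke at J2
b1 stroke at J3
b2 stroke at J2
b3 stroke at J1
b4 stroke at I1

β2 →J2  (Se1 fixes effort; stroke away)
β3 →J1  (C1 outputs effort q/C1)
β0 →J2  (closing 1-jn rule on J1)
β1 →J3  (J2: last free bond brings flow in)
β4 →I1  (J3: bond 1 brought effort, rest push out)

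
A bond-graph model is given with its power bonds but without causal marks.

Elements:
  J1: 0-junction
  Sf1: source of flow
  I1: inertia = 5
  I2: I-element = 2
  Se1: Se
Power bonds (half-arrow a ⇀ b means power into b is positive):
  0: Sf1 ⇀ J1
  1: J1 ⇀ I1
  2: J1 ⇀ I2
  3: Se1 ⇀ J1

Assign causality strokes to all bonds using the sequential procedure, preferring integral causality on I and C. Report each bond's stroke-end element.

b0 |Sf1  (source Sf1 imposes f)
b3 |J1  (Se1 (Se) sets effort on bond)
b1 |I1  (J1 effort already set via bond 3)
b2 |I2  (0-jn J1 has e-setter on 3)

bond 0 →Sf1
bond 1 →I1
bond 2 →I2
bond 3 →J1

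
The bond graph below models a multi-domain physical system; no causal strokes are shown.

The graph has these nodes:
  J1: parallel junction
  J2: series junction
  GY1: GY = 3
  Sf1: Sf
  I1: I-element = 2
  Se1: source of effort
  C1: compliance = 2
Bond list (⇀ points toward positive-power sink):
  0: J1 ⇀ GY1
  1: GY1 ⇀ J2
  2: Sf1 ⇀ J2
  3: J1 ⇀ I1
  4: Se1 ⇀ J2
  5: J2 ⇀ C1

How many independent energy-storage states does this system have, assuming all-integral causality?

2  (C1, I1 all integral)

β2 →Sf1  (source Sf1 imposes f)
β4 →J2  (Se1 fixes effort; stroke away)
β1 →J2  (1-jn J2 has f-setter on 2)
β5 →J2  (J2 flow already set via bond 2)
β0 →J1  (GY1: gyrator matches bond 1)
β3 →I1  (0-jn J1 has e-setter on 0)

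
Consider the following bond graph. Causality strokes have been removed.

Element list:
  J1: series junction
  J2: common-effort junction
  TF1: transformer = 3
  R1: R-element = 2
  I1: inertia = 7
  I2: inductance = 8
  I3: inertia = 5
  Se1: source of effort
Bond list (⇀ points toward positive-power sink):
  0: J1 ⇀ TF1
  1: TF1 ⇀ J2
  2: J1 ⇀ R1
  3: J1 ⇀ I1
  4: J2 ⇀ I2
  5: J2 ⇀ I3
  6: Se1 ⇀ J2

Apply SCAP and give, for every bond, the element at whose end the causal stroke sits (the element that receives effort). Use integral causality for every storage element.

#0 |J1
#1 |TF1
#2 |J1
#3 |I1
#4 |I2
#5 |I3
#6 |J2

bond 6 →J2  (Se1 (Se) sets effort on bond)
bond 1 →TF1  (0-jn J2 has e-setter on 6)
bond 4 →I2  (common-e at J2 fixed by 6)
bond 5 →I3  (0-jn J2 has e-setter on 6)
bond 0 →J1  (through TF1, causality passes straight; one stroke at TF1)
bond 3 →I1  (prefer integral on I1)
bond 2 →J1  (1-jn J1 has f-setter on 3)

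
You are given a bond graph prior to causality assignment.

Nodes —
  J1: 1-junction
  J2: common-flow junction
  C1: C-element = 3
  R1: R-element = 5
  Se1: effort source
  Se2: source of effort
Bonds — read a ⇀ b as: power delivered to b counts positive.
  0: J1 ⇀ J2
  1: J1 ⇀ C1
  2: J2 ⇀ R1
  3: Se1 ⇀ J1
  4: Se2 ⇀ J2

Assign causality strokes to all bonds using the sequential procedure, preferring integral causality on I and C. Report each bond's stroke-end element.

b3 stroke at J1  (Se1 (Se) sets effort on bond)
b4 stroke at J2  (Se2 fixes effort; stroke away)
b1 stroke at J1  (C1: C, integral causality)
b0 stroke at J2  (closing 1-jn rule on J1)
b2 stroke at R1  (closing 1-jn rule on J2)

bond 0 stroke at J2
bond 1 stroke at J1
bond 2 stroke at R1
bond 3 stroke at J1
bond 4 stroke at J2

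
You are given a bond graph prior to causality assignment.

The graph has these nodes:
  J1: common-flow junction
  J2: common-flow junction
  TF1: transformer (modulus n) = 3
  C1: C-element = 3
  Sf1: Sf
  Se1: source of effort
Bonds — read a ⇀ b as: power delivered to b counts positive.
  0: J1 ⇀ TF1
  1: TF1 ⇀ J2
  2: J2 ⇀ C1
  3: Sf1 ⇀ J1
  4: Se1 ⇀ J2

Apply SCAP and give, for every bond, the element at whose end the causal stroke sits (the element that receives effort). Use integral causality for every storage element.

bond 3 stroke→Sf1  (Sf1 (Sf) sets flow on bond)
bond 4 stroke→J2  (source Se1 imposes e)
bond 0 stroke→J1  (J1: bond 3 brought flow, rest push out)
bond 1 stroke→TF1  (TF1 one-in-one-out from 0)
bond 2 stroke→J2  (common-f at J2 fixed by 1)

bond 0 →J1
bond 1 →TF1
bond 2 →J2
bond 3 →Sf1
bond 4 →J2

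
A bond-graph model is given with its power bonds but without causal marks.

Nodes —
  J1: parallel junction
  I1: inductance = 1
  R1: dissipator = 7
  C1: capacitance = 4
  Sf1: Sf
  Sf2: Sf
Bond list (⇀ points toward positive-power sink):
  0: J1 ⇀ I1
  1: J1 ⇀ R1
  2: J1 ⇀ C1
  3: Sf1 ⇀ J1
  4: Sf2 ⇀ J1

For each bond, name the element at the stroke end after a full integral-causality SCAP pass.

bond 0 stroke→I1
bond 1 stroke→R1
bond 2 stroke→J1
bond 3 stroke→Sf1
bond 4 stroke→Sf2

b3 stroke at Sf1  (Sf1 (Sf) sets flow on bond)
b4 stroke at Sf2  (source Sf2 imposes f)
b0 stroke at I1  (I1 integral (f out))
b2 stroke at J1  (prefer integral on C1)
b1 stroke at R1  (0-jn J1 has e-setter on 2)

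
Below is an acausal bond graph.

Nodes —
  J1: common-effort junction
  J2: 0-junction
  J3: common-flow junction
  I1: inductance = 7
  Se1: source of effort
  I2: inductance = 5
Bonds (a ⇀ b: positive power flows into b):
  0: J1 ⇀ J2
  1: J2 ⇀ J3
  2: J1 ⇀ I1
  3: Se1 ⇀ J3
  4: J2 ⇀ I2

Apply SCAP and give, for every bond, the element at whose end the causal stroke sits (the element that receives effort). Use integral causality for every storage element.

β0 |J1
β1 |J2
β2 |I1
β3 |J3
β4 |I2

#3 stroke→J3  (source Se1 imposes e)
#1 stroke→J2  (J3: last free bond brings flow in)
#0 stroke→J1  (0-jn J2 has e-setter on 1)
#4 stroke→I2  (common-e at J2 fixed by 1)
#2 stroke→I1  (J1: bond 0 brought effort, rest push out)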